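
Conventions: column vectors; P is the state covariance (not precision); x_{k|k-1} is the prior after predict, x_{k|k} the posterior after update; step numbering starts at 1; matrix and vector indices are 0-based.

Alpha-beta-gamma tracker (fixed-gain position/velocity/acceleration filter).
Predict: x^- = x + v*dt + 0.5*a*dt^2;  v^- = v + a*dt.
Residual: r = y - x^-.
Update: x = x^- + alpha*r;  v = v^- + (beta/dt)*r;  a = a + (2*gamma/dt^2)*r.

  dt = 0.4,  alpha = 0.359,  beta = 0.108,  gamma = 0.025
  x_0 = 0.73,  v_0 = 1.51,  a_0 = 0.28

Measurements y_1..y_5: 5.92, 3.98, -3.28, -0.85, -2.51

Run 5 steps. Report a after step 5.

a_post = -3.6599

step 1: x_pred=1.3564  r=4.5636  x^+=2.9947  v^+=2.8542  a^+=1.7061
step 2: x_pred=4.2729  r=-0.2929  x^+=4.1677  v^+=3.4575  a^+=1.6146
step 3: x_pred=5.6799  r=-8.9599  x^+=2.4633  v^+=1.6842  a^+=-1.1854
step 4: x_pred=3.0422  r=-3.8922  x^+=1.6449  v^+=0.1592  a^+=-2.4017
step 5: x_pred=1.5164  r=-4.0264  x^+=0.0709  v^+=-1.8886  a^+=-3.6599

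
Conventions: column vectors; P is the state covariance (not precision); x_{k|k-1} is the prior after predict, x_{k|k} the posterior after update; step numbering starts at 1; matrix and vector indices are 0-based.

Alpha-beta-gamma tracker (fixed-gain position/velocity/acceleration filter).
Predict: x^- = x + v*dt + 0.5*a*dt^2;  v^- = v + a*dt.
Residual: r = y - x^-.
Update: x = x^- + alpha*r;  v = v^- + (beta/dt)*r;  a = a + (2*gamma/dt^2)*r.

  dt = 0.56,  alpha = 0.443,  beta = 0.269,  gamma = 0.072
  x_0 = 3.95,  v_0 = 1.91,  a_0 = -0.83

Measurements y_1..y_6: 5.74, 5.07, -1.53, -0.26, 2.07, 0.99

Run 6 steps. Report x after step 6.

step 1: x_pred=4.8895  r=0.8505  x^+=5.2662  v^+=1.8538  a^+=-0.4394
step 2: x_pred=6.2355  r=-1.1655  x^+=5.7192  v^+=1.0478  a^+=-0.9746
step 3: x_pred=6.1531  r=-7.6831  x^+=2.7495  v^+=-3.1886  a^+=-4.5026
step 4: x_pred=0.2579  r=-0.5179  x^+=0.0285  v^+=-5.9588  a^+=-4.7404
step 5: x_pred=-4.0517  r=6.1217  x^+=-1.3398  v^+=-5.6728  a^+=-1.9294
step 6: x_pred=-4.8191  r=5.8091  x^+=-2.2457  v^+=-3.9628  a^+=0.7381

x_post = -2.2457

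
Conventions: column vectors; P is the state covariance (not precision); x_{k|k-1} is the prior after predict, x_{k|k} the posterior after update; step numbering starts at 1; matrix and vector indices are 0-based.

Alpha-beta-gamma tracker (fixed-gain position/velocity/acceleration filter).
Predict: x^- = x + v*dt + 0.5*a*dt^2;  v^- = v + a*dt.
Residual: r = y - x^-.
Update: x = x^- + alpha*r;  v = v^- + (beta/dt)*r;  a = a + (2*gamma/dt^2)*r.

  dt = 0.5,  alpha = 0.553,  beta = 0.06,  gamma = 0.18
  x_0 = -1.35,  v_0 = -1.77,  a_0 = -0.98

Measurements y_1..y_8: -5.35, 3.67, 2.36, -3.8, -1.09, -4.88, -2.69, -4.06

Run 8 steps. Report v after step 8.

step 1: x_pred=-2.3575  r=-2.9925  x^+=-4.0124  v^+=-2.6191  a^+=-5.2892
step 2: x_pred=-5.9831  r=9.6531  x^+=-0.6449  v^+=-4.1053  a^+=8.6112
step 3: x_pred=-1.6212  r=3.9812  x^+=0.5804  v^+=0.6780  a^+=14.3441
step 4: x_pred=2.7124  r=-6.5124  x^+=-0.8889  v^+=7.0686  a^+=4.9662
step 5: x_pred=3.2661  r=-4.3561  x^+=0.8572  v^+=9.0289  a^+=-1.3066
step 6: x_pred=5.2083  r=-10.0883  x^+=-0.3705  v^+=7.1650  a^+=-15.8338
step 7: x_pred=1.2328  r=-3.9228  x^+=-0.9365  v^+=-1.2226  a^+=-21.4826
step 8: x_pred=-4.2331  r=0.1731  x^+=-4.1374  v^+=-11.9431  a^+=-21.2333

v_post = -11.9431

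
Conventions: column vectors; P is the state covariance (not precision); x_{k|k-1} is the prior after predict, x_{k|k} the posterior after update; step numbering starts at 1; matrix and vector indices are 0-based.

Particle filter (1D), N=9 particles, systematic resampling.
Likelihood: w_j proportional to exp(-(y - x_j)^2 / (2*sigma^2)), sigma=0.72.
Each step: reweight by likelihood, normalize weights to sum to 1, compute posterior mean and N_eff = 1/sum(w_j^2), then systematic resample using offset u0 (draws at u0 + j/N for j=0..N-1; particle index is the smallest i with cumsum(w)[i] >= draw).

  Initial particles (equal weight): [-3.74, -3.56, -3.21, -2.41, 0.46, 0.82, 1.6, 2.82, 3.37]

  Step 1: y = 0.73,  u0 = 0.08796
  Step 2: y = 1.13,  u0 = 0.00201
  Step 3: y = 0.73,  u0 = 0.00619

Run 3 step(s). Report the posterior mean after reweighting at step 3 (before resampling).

step 1: w=[0.0000, 0.0000, 0.0000, 0.0000, 0.3848, 0.4096, 0.1989, 0.0061, 0.0005]  mean=0.8500  Neff=2.8131  idx=[4, 4, 4, 5, 5, 5, 5, 6, 6]
step 2: w=[0.0900, 0.0900, 0.0900, 0.1265, 0.1265, 0.1265, 0.1265, 0.1121, 0.1121]  mean=0.8977  Neff=8.8188  idx=[0, 1, 2, 3, 4, 5, 6, 7, 8]
step 3: w=[0.1206, 0.1206, 0.1206, 0.1284, 0.1284, 0.1284, 0.1284, 0.0623, 0.0623]  mean=0.7870  Neff=8.5230  idx=[0, 0, 1, 2, 3, 4, 5, 6, 7]

post_mean = 0.7870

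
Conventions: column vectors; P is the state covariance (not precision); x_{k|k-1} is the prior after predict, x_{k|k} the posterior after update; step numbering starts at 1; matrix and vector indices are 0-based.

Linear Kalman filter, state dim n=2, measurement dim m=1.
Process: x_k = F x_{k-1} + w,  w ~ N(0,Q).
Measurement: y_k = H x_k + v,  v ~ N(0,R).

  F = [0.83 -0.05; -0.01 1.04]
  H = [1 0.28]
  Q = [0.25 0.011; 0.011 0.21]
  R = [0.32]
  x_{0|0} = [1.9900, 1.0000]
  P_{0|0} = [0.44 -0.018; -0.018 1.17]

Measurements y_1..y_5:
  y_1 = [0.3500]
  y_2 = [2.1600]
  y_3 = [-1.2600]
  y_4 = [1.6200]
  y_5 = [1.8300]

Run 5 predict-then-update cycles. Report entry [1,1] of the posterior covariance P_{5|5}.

P_post[1,1] = 2.6809

step 1: x^-=[1.6017, 1.0201]  P^-=[0.5575 -0.0690; -0.0690 1.4759]  S=[0.9546]  K=[0.5638; 0.3606]  nu=[-1.5373]  x^+=[0.7349, 0.4658]  P^+=[0.2541 -0.2631; -0.2631 1.3518]
step 2: x^-=[0.5867, 0.4770]  P^-=[0.4503 -0.2886; -0.2886 1.6776]  S=[0.7401]  K=[0.4991; 0.2446]  nu=[1.4397]  x^+=[1.3053, 0.8293]  P^+=[0.2659 -0.3790; -0.3790 1.6333]
step 3: x^-=[1.0420, 0.8494]  P^-=[0.4687 -0.4035; -0.4035 1.9845]  S=[0.7183]  K=[0.4952; 0.2118]  nu=[-2.5398]  x^+=[-0.2157, 0.3114]  P^+=[0.2925 -0.4788; -0.4788 1.9522]
step 4: x^-=[-0.1946, 0.3260]  P^-=[0.4962 -0.5065; -0.5065 2.3315]  S=[0.7153]  K=[0.4954; 0.2045]  nu=[1.7233]  x^+=[0.6590, 0.6785]  P^+=[0.3206 -0.5790; -0.5790 2.3016]
step 5: x^-=[0.5131, 0.6991]  P^-=[0.5247 -0.6114; -0.6114 2.7115]  S=[0.7149]  K=[0.4945; 0.2067]  nu=[1.1212]  x^+=[1.0675, 0.9309]  P^+=[0.3499 -0.6845; -0.6845 2.6809]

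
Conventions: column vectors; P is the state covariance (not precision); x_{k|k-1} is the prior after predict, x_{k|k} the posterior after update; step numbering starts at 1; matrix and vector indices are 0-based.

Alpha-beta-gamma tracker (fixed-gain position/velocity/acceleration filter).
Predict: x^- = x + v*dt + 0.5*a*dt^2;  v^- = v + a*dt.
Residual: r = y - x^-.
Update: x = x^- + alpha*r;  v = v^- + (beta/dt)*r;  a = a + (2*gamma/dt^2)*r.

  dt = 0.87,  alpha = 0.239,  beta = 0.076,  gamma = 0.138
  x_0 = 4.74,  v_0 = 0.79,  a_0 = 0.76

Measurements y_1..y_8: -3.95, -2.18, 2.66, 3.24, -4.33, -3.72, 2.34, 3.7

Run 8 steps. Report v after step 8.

v_post = 14.7597

step 1: x_pred=5.7149  r=-9.6649  x^+=3.4050  v^+=0.6069  a^+=-2.7643
step 2: x_pred=2.8869  r=-5.0669  x^+=1.6759  v^+=-2.2406  a^+=-4.6119
step 3: x_pred=-2.0188  r=4.6788  x^+=-0.9006  v^+=-5.8442  a^+=-2.9058
step 4: x_pred=-7.0848  r=10.3248  x^+=-4.6171  v^+=-7.4703  a^+=0.8591
step 5: x_pred=-10.7912  r=6.4612  x^+=-9.2470  v^+=-6.1585  a^+=3.2152
step 6: x_pred=-13.3881  r=9.6681  x^+=-11.0774  v^+=-2.5167  a^+=6.7406
step 7: x_pred=-10.7160  r=13.0560  x^+=-7.5956  v^+=4.4881  a^+=11.5014
step 8: x_pred=0.6617  r=3.0383  x^+=1.3879  v^+=14.7597  a^+=12.6093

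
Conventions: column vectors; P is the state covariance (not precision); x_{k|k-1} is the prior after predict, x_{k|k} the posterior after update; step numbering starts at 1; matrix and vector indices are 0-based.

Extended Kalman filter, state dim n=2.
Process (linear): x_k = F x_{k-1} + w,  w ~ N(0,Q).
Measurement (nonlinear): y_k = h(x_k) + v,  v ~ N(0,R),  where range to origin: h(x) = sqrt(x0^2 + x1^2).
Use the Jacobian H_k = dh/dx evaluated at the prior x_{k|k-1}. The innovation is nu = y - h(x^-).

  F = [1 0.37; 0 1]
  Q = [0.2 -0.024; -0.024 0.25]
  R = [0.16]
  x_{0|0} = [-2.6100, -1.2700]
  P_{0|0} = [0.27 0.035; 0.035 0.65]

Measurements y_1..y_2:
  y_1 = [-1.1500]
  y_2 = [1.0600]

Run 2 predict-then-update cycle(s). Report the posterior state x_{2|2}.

step 1: x^-=[-3.0799, -1.2700]  P^-=[0.5849 0.2515; 0.2515 0.9000]  H_jac=[-0.9245 -0.3812]  S=[0.9679]  K=[-0.6577; -0.5947]  nu=[-4.4815]  x^+=[-0.1326, 1.3949]  P^+=[0.1662 -0.1271; -0.1271 0.5577]
step 2: x^-=[0.3836, 1.3949]  P^-=[0.3485 0.0553; 0.0553 0.8077]  H_jac=[0.2651 0.9642]  S=[0.9637]  K=[0.1512; 0.8233]  nu=[-0.3867]  x^+=[0.3251, 1.0765]  P^+=[0.3265 -0.0647; -0.0647 0.1544]

x_post = [0.3251, 1.0765]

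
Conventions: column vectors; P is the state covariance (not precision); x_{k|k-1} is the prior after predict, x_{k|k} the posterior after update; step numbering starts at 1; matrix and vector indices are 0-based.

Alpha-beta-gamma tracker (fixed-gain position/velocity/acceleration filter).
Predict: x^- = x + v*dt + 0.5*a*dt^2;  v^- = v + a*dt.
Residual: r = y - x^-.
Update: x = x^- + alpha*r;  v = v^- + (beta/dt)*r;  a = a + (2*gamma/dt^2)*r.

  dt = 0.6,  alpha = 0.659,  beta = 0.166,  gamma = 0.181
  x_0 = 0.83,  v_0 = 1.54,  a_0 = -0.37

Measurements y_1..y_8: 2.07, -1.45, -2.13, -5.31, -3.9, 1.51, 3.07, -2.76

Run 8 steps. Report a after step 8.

step 1: x_pred=1.6874  r=0.3826  x^+=1.9395  v^+=1.4239  a^+=0.0147
step 2: x_pred=2.7965  r=-4.2465  x^+=-0.0019  v^+=0.2578  a^+=-4.2554
step 3: x_pred=-0.6132  r=-1.5168  x^+=-1.6128  v^+=-2.7150  a^+=-5.7806
step 4: x_pred=-4.2823  r=-1.0277  x^+=-4.9596  v^+=-6.4677  a^+=-6.8140
step 5: x_pred=-10.0667  r=6.1667  x^+=-6.0028  v^+=-8.8500  a^+=-0.6130
step 6: x_pred=-11.4232  r=12.9332  x^+=-2.9002  v^+=-5.6396  a^+=12.3920
step 7: x_pred=-4.0534  r=7.1234  x^+=0.6409  v^+=3.7664  a^+=19.5550
step 8: x_pred=6.4207  r=-9.1807  x^+=0.3706  v^+=12.9594  a^+=10.3233

a_post = 10.3233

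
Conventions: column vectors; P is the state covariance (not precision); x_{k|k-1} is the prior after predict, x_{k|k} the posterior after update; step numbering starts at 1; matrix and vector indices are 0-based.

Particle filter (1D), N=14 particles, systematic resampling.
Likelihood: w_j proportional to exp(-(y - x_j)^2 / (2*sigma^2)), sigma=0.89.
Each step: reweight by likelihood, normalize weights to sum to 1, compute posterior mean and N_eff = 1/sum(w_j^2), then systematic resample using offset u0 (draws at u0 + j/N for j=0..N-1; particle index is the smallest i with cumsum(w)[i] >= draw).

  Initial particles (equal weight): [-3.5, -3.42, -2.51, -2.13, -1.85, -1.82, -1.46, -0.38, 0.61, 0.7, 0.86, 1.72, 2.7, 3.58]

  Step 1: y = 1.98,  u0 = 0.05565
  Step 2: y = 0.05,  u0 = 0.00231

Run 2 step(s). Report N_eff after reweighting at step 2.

step 1: w=[0.0000, 0.0000, 0.0000, 0.0000, 0.0000, 0.0000, 0.0002, 0.0098, 0.1012, 0.1176, 0.1499, 0.3170, 0.2385, 0.0657]  mean=1.6933  Neff=4.8002  idx=[8, 9, 9, 10, 10, 11, 11, 11, 11, 12, 12, 12, 12, 13]
step 2: w=[0.1860, 0.1737, 0.1737, 0.1499, 0.1499, 0.0390, 0.0390, 0.0390, 0.0390, 0.0027, 0.0027, 0.0027, 0.0027, 0.0001]  mean=0.9121  Neff=6.8504  idx=[0, 0, 0, 1, 1, 1, 2, 2, 3, 3, 4, 4, 5, 7]

N_eff = 6.8504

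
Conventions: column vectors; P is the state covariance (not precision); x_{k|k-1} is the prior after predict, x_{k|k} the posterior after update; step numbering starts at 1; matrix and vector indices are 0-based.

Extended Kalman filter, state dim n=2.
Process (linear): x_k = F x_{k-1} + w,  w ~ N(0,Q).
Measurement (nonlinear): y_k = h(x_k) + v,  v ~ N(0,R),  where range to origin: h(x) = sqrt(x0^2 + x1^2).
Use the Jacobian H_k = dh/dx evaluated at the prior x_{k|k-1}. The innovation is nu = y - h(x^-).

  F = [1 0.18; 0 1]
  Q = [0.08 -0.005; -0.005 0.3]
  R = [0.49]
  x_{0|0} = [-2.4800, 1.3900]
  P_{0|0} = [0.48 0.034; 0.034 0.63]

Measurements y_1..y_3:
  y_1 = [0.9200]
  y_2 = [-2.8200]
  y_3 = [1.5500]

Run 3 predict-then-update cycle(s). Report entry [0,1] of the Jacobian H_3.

H_jac[0,1] = -0.1589

step 1: x^-=[-2.2298, 1.3900]  P^-=[0.5927 0.1424; 0.1424 0.9300]  H_jac=[-0.8486 0.5290]  S=[1.0492]  K=[-0.4076; 0.3537]  nu=[-1.7076]  x^+=[-1.5339, 0.7860]  P^+=[0.4184 0.2937; 0.2937 0.7987]
step 2: x^-=[-1.3924, 0.7860]  P^-=[0.6300 0.4324; 0.4324 1.0987]  H_jac=[-0.8708 0.4916]  S=[0.8630]  K=[-0.3894; 0.1895]  nu=[-4.4189]  x^+=[0.3282, -0.0513]  P^+=[0.4991 0.4961; 0.4961 1.0677]
step 3: x^-=[0.3190, -0.0513]  P^-=[0.7923 0.6833; 0.6833 1.3677]  H_jac=[0.9873 -0.1589]  S=[1.0825]  K=[0.6224; 0.4225]  nu=[1.2269]  x^+=[1.0826, 0.4670]  P^+=[0.3730 0.3987; 0.3987 1.1745]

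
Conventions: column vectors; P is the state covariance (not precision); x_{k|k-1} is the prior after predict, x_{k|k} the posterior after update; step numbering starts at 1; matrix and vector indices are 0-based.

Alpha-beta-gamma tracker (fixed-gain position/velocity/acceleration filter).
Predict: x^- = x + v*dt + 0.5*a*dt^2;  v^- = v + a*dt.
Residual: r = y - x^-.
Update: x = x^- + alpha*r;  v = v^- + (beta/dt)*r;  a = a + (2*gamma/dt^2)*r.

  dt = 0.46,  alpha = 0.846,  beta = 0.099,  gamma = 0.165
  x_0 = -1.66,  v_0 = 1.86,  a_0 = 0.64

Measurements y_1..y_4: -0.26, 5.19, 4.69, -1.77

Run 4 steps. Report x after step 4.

step 1: x_pred=-0.7367  r=0.4767  x^+=-0.3334  v^+=2.2570  a^+=1.3834
step 2: x_pred=0.8512  r=4.3388  x^+=4.5218  v^+=3.8272  a^+=8.1500
step 3: x_pred=7.1446  r=-2.4546  x^+=5.0680  v^+=7.0479  a^+=4.3220
step 4: x_pred=8.7673  r=-10.5373  x^+=-0.1473  v^+=6.7682  a^+=-12.1114

x_post = -0.1473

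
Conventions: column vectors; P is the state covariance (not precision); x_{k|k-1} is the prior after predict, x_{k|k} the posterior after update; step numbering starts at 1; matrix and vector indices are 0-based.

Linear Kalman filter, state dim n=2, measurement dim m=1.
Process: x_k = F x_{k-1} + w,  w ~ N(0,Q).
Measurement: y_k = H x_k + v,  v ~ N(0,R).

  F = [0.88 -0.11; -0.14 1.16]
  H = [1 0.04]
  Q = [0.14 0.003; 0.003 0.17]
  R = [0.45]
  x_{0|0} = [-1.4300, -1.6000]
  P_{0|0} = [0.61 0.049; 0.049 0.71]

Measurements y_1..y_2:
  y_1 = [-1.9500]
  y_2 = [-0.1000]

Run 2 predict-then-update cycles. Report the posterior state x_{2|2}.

x_post = [-0.6667, -1.9022]

step 1: x^-=[-1.0824, -1.6558]  P^-=[0.6115 -0.1120; -0.1120 1.1214]  S=[1.0543]  K=[0.5757; -0.0637]  nu=[-0.8014]  x^+=[-1.5438, -1.6048]  P^+=[0.2620 -0.0733; -0.0733 1.1171]
step 2: x^-=[-1.1820, -1.6454]  P^-=[0.3706 -0.2478; -0.2478 1.7022]  S=[0.8035]  K=[0.4489; -0.2237]  nu=[1.1478]  x^+=[-0.6667, -1.9022]  P^+=[0.2087 -0.1671; -0.1671 1.6620]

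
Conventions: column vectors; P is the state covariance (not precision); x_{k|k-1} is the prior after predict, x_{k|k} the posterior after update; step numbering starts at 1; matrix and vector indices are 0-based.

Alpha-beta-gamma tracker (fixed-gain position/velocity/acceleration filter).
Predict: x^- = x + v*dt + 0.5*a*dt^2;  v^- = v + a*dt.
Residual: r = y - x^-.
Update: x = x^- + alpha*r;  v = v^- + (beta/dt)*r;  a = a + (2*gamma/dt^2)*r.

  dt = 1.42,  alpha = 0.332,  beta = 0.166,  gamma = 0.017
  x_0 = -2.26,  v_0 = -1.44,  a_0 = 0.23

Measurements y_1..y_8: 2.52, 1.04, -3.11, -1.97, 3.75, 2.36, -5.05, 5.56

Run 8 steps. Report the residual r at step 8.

step 1: x_pred=-4.0729  r=6.5929  x^+=-1.8841  v^+=-0.3427  a^+=0.3412
step 2: x_pred=-2.0267  r=3.0667  x^+=-1.0086  v^+=0.5003  a^+=0.3929
step 3: x_pred=0.0979  r=-3.2079  x^+=-0.9671  v^+=0.6832  a^+=0.3388
step 4: x_pred=0.3445  r=-2.3145  x^+=-0.4239  v^+=0.8937  a^+=0.2998
step 5: x_pred=1.1473  r=2.6027  x^+=2.0114  v^+=1.6236  a^+=0.3436
step 6: x_pred=4.6634  r=-2.3034  x^+=3.8986  v^+=1.8423  a^+=0.3048
step 7: x_pred=6.8220  r=-11.8720  x^+=2.8805  v^+=0.8873  a^+=0.1046
step 8: x_pred=4.2459  r=1.3141  x^+=4.6822  v^+=1.1894  a^+=0.1268

resid = 1.3141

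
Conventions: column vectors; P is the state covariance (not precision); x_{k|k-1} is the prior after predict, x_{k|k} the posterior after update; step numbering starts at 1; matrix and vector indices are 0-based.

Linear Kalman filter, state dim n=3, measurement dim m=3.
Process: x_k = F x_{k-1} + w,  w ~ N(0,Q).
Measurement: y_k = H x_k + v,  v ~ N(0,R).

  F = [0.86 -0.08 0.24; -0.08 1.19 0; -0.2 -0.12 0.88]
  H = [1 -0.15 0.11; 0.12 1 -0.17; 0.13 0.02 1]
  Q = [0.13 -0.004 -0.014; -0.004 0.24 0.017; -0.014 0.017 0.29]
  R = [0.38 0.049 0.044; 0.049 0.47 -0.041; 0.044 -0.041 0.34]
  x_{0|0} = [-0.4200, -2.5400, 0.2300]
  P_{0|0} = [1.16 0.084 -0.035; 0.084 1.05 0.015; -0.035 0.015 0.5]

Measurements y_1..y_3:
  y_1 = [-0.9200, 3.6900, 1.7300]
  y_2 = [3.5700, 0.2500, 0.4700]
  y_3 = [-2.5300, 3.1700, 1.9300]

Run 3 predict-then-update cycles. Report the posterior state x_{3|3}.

x_post = [-0.1903, 2.8207, 1.1149]

step 1: x^-=[-0.1028, -2.9890, 0.5912]  P^-=[0.9969 -0.0923 -0.1315; -0.0923 1.7183 -0.1154; -0.1315 -0.1154 0.7519]  S=[1.4272 -0.1889 0.1348; -0.1889 2.2469 -0.2590; 0.1348 -0.2590 1.0702]  K=[0.7149 0.0735 -0.0758; -0.1638 0.7686 0.1197; -0.0926 -0.0440 0.6855]  nu=[-1.3306, 6.7918, 1.2119]  x^+=[-0.6469, 2.5943, 1.2461]  P^+=[0.2807 0.0331 -0.0345; 0.0331 0.3428 -0.0092; -0.0345 -0.0092 0.2355]
step 2: x^-=[-0.4648, 3.1389, 0.9147]  P^-=[0.3349 -0.0238 -0.0357; -0.0238 0.7209 -0.0422; -0.0357 -0.0422 0.5042]  S=[0.7379 -0.0519 0.1109; -0.0519 1.2204 -0.1558; 0.1109 -0.1558 0.8390]  K=[0.4626 0.0321 -0.0464; -0.1572 0.5997 0.0953; -0.0565 -0.0347 0.5954]  nu=[4.4051, -2.6776, -0.4470]  x^+=[1.5077, 0.7978, 0.4926]  P^+=[0.1798 0.0146 -0.0204; 0.0146 0.2674 -0.0064; -0.0204 -0.0064 0.2041]
step 3: x^-=[1.3510, 0.8287, 0.0362]  P^-=[0.2662 -0.0282 -0.0143; -0.0282 0.6171 -0.0269; -0.0143 -0.0269 0.4684]  S=[0.6720 -0.0494 0.1177; -0.0494 1.1074 -0.1360; 0.1177 -0.1360 0.8081]  K=[0.4071 0.0199 -0.0315; -0.1594 0.5629 0.0955; -0.0420 -0.0286 0.5779]  nu=[-3.7607, 2.1853, 1.7016]  x^+=[-0.1903, 2.8207, 1.1149]  P^+=[0.1573 0.0093 -0.0143; 0.0093 0.2511 -0.0039; -0.0143 -0.0039 0.1977]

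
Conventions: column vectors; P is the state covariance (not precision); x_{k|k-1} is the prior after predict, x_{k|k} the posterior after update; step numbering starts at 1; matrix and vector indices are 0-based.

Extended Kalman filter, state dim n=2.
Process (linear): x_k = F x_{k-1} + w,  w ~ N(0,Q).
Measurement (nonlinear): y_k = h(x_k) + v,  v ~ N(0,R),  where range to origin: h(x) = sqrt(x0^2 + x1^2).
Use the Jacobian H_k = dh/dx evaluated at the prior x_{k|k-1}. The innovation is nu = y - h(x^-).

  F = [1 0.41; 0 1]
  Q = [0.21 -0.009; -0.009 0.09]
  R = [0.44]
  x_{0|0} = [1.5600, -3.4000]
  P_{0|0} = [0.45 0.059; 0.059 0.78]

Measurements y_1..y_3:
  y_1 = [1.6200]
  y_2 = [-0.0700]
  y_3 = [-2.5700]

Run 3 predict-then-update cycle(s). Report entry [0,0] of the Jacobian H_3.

step 1: x^-=[0.1660, -3.4000]  P^-=[0.8395 0.3698; 0.3698 0.8700]  H_jac=[0.0488 -0.9988]  S=[1.2739]  K=[-0.2578; -0.6680]  nu=[-1.7840]  x^+=[0.6259, -2.2083]  P^+=[0.7548 0.1504; 0.1504 0.3016]
step 2: x^-=[-0.2795, -2.2083]  P^-=[1.1389 0.2651; 0.2651 0.3916]  H_jac=[-0.1256 -0.9921]  S=[0.9094]  K=[-0.4464; -0.4638]  nu=[-2.2959]  x^+=[0.7454, -1.1435]  P^+=[0.9576 0.0768; 0.0768 0.1960]
step 3: x^-=[0.2766, -1.1435]  P^-=[1.2636 0.1481; 0.1481 0.2860]  H_jac=[0.2351 -0.9720]  S=[0.7123]  K=[0.2150; -0.3413]  nu=[-3.7465]  x^+=[-0.5287, 0.1353]  P^+=[1.2306 0.2004; 0.2004 0.2030]

H_jac[0,0] = 0.2351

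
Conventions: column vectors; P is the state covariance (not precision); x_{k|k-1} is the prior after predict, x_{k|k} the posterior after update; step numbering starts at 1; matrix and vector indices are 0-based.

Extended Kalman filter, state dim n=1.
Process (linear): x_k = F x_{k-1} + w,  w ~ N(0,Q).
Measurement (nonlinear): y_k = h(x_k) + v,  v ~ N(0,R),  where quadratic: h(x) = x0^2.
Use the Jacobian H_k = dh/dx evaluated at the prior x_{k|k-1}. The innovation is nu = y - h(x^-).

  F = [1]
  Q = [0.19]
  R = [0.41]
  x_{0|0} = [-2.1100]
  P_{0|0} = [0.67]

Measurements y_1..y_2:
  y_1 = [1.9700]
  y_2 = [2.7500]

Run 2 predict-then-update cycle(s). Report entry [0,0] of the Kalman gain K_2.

K[0,0] = -0.2701

step 1: x^-=[-2.1100]  P^-=[0.8600]  H_jac=[-4.2200]  S=[15.7252]  K=[-0.2308]  nu=[-2.4821]  x^+=[-1.5372]  P^+=[0.0224]
step 2: x^-=[-1.5372]  P^-=[0.2124]  H_jac=[-3.0743]  S=[2.4177]  K=[-0.2701]  nu=[0.3871]  x^+=[-1.6417]  P^+=[0.0360]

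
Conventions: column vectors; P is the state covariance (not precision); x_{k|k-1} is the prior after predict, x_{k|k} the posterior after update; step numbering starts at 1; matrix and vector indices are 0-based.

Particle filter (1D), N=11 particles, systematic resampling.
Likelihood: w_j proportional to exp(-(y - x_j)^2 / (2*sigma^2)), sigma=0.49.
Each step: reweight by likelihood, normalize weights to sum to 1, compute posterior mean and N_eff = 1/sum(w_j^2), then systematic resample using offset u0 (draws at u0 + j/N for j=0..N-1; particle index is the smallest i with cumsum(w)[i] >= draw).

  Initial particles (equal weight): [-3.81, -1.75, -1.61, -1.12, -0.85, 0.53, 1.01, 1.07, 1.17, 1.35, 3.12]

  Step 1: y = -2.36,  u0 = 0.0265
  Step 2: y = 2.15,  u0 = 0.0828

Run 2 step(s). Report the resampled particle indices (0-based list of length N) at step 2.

step 1: w=[0.0151, 0.5534, 0.3723, 0.0489, 0.0104, 0.0000, 0.0000, 0.0000, 0.0000, 0.0000, 0.0000]  mean=-1.6888  Neff=2.2344  idx=[1, 1, 1, 1, 1, 1, 2, 2, 2, 2, 2]
step 2: w=[0.0190, 0.0190, 0.0190, 0.0190, 0.0190, 0.0190, 0.1772, 0.1772, 0.1772, 0.1772, 0.1772]  mean=-1.6260  Neff=6.2823  idx=[4, 6, 6, 7, 7, 8, 8, 9, 9, 10, 10]

resampled_idx = [4, 6, 6, 7, 7, 8, 8, 9, 9, 10, 10]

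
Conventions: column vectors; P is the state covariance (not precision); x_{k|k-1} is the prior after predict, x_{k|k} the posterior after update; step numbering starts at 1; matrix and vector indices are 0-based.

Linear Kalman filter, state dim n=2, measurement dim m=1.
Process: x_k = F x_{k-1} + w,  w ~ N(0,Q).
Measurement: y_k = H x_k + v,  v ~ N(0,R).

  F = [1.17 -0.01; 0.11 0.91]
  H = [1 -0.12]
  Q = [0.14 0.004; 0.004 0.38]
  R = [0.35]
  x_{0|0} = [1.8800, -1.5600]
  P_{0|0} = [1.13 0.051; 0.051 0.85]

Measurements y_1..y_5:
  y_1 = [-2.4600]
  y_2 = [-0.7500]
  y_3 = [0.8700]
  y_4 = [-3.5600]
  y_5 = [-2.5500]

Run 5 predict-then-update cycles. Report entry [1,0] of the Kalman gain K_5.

step 1: x^-=[2.2152, -1.2128]  P^-=[1.6857 0.1959; 0.1959 1.1078]  S=[2.0047]  K=[0.8292; 0.0314]  nu=[-4.8207]  x^+=[-1.7821, -1.3643]  P^+=[0.3075 0.1437; 0.1437 1.1058]
step 2: x^-=[-2.0714, -1.4376]  P^-=[0.5576 0.1863; 0.1863 1.3282]  S=[0.8820]  K=[0.6069; 0.0306]  nu=[1.1489]  x^+=[-1.3742, -1.4024]  P^+=[0.2328 0.1700; 0.1700 1.3274]
step 3: x^-=[-1.5938, -1.4274]  P^-=[0.4548 0.2027; 0.2027 1.5160]  S=[0.7780]  K=[0.5533; 0.0267]  nu=[2.2925]  x^+=[-0.3252, -1.3662]  P^+=[0.2166 0.1912; 0.1912 1.5155]
step 4: x^-=[-0.3669, -1.2791]  P^-=[0.4322 0.2214; 0.2214 1.6759]  S=[0.7532]  K=[0.5385; 0.0270]  nu=[-3.3466]  x^+=[-2.1692, -1.3694]  P^+=[0.2137 0.2105; 0.2105 1.6753]
step 5: x^-=[-2.5242, -1.4848]  P^-=[0.4278 0.2401; 0.2401 1.8121]  S=[0.7463]  K=[0.5347; 0.0304]  nu=[-0.2039]  x^+=[-2.6333, -1.4910]  P^+=[0.2145 0.2280; 0.2280 1.8114]

K[1,0] = 0.0304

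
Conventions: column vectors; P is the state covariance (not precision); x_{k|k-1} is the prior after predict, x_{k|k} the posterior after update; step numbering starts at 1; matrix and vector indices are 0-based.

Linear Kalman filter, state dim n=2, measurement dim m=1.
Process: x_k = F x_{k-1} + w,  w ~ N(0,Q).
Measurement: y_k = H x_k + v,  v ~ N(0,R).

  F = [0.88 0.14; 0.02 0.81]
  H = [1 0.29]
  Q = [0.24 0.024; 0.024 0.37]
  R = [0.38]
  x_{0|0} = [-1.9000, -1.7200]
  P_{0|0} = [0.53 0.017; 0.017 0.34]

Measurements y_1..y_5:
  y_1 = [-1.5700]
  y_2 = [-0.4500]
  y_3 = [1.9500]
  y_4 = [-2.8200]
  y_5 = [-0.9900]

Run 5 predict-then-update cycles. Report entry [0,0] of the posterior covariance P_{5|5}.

step 1: x^-=[-1.9128, -1.4312]  P^-=[0.6613 0.0840; 0.0840 0.5938]  S=[1.1400]  K=[0.6015; 0.2248]  nu=[0.7578]  x^+=[-1.4570, -1.2608]  P^+=[0.2489 -0.0701; -0.0701 0.5362]
step 2: x^-=[-1.4587, -1.0504]  P^-=[0.4260 0.0390; 0.0390 0.7196]  S=[0.8891]  K=[0.4918; 0.2786]  nu=[1.3133]  x^+=[-0.8128, -0.6845]  P^+=[0.2109 -0.0828; -0.0828 0.6506]
step 3: x^-=[-0.8111, -0.5707]  P^-=[0.3957 0.0422; 0.0422 0.7943]  S=[0.8670]  K=[0.4705; 0.3144]  nu=[2.9266]  x^+=[0.5659, 0.3494]  P^+=[0.2037 -0.0860; -0.0860 0.7086]
step 4: x^-=[0.5469, 0.2943]  P^-=[0.3905 0.0464; 0.0464 0.8322]  S=[0.8674]  K=[0.4657; 0.3317]  nu=[-3.4523]  x^+=[-1.0608, -0.8509]  P^+=[0.2024 -0.0876; -0.0876 0.7367]
step 5: x^-=[-1.0526, -0.7104]  P^-=[0.3896 0.0484; 0.0484 0.8506]  S=[0.8692]  K=[0.4644; 0.3395]  nu=[0.2686]  x^+=[-0.9279, -0.6192]  P^+=[0.2022 -0.0886; -0.0886 0.7504]

P_post[0,0] = 0.2022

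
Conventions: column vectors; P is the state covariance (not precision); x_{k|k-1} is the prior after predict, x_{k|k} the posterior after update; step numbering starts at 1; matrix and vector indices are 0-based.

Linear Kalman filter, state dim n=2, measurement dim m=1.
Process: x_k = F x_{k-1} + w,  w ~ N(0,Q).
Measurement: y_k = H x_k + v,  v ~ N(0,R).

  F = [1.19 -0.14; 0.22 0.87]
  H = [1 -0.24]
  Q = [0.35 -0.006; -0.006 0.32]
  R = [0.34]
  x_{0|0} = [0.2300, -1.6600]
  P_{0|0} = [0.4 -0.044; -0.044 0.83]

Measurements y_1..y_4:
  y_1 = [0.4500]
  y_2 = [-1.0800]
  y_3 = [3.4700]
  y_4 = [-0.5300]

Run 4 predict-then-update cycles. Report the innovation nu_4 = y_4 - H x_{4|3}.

step 1: x^-=[0.5061, -1.3936]  P^-=[0.9474 -0.0466; -0.0466 0.9507]  S=[1.3645]  K=[0.7025; -0.2014]  nu=[-0.3906]  x^+=[0.2317, -1.3150]  P^+=[0.2740 0.1464; 0.1464 0.8954]
step 2: x^-=[0.4599, -1.0930]  P^-=[0.7068 0.1038; 0.1038 1.0671]  S=[1.0584]  K=[0.6442; -0.1439]  nu=[-1.8022]  x^+=[-0.7012, -0.8337]  P^+=[0.2675 0.2019; 0.2019 1.0451]
step 3: x^-=[-0.7177, -0.8795]  P^-=[0.6820 0.1395; 0.1395 1.2013]  S=[1.0242]  K=[0.6332; -0.1453]  nu=[3.9766]  x^+=[1.8002, -1.4571]  P^+=[0.2714 0.2337; 0.2337 1.1797]
step 4: x^-=[2.3463, -0.8717]  P^-=[0.6795 0.1562; 0.1562 1.3155]  S=[1.0204]  K=[0.6293; -0.1564]  nu=[-3.0855]  x^+=[0.4047, -0.3891]  P^+=[0.2755 0.2566; 0.2566 1.2906]

innov = [-3.0855]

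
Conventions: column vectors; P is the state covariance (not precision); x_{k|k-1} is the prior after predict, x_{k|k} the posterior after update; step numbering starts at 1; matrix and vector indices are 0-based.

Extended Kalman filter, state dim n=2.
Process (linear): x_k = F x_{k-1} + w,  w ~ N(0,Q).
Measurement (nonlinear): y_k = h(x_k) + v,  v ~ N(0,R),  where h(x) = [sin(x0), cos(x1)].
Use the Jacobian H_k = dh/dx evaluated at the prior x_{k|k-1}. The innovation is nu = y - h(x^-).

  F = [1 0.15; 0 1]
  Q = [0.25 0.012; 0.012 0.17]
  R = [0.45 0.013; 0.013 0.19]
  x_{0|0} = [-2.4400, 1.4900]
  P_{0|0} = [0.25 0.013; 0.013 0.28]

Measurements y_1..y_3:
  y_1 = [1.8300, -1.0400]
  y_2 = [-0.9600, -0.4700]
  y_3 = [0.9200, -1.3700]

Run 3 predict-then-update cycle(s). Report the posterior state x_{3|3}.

x_post = [-3.0240, 2.6815]

step 1: x^-=[-2.2165, 1.4900]  P^-=[0.5102 0.0670; 0.0670 0.4500]  H_jac=[-0.6018 0.0000; 0.0000 -0.9967]  S=[0.6348 0.0532; 0.0532 0.6371]  K=[-0.4782 -0.0649; -0.0046 -0.7037]  nu=[2.6287, -1.1207]  x^+=[-3.4009, 2.2666]  P^+=[0.3590 0.0186; 0.0186 0.1342]
step 2: x^-=[-3.0609, 2.2666]  P^-=[0.6176 0.0507; 0.0507 0.3042]  H_jac=[-0.9967 0.0000; 0.0000 -0.7675]  S=[1.0636 0.0518; 0.0518 0.3692]  K=[-0.5776 -0.0244; -0.0169 -0.6300]  nu=[-0.8794, 0.1710]  x^+=[-2.5571, 2.1737]  P^+=[0.2611 0.0158; 0.0158 0.1562]
step 3: x^-=[-2.2311, 2.1737]  P^-=[0.5194 0.0513; 0.0513 0.3262]  H_jac=[-0.6133 0.0000; 0.0000 -0.8237]  S=[0.6454 0.0389; 0.0389 0.4113]  K=[-0.4902 -0.0563; -0.0094 -0.6524]  nu=[1.7098, -0.8030]  x^+=[-3.0240, 2.6815]  P^+=[0.3608 0.0207; 0.0207 0.1506]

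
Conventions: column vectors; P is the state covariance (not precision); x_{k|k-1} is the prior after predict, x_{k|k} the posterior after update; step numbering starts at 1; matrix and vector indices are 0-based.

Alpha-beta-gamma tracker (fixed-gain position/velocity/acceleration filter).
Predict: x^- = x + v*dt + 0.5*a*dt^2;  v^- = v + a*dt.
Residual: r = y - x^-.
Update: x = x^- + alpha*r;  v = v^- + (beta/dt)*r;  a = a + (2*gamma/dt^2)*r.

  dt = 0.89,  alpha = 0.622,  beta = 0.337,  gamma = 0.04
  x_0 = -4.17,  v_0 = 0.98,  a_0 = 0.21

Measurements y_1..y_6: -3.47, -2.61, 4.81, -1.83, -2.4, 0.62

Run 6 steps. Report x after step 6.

step 1: x_pred=-3.2146  r=-0.2554  x^+=-3.3735  v^+=1.0702  a^+=0.1842
step 2: x_pred=-2.3480  r=-0.2620  x^+=-2.5110  v^+=1.1350  a^+=0.1578
step 3: x_pred=-1.4384  r=6.2484  x^+=2.4481  v^+=3.6413  a^+=0.7888
step 4: x_pred=6.0013  r=-7.8313  x^+=1.1302  v^+=1.3780  a^+=-0.0021
step 5: x_pred=2.3558  r=-4.7558  x^+=-0.6023  v^+=-0.4247  a^+=-0.4824
step 6: x_pred=-1.1713  r=1.7913  x^+=-0.0571  v^+=-0.1758  a^+=-0.3015

x_post = -0.0571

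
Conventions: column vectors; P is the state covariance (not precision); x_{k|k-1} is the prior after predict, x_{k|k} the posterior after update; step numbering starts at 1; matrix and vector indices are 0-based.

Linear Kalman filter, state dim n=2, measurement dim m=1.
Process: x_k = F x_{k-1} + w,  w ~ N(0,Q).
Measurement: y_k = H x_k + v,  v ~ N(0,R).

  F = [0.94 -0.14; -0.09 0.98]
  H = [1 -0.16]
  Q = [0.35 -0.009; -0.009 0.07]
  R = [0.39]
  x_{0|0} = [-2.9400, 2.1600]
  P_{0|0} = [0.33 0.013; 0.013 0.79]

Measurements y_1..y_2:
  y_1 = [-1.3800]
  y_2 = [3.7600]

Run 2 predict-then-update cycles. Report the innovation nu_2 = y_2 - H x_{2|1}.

innov = [6.0434]

step 1: x^-=[-3.0660, 2.3814]  P^-=[0.6537 -0.1332; -0.1332 0.8291]  S=[1.1075]  K=[0.6094; -0.2400]  nu=[2.0670]  x^+=[-1.8063, 1.8853]  P^+=[0.2423 0.0288; 0.0288 0.7653]
step 2: x^-=[-1.9618, 2.0101]  P^-=[0.5715 -0.1076; -0.1076 0.8019]  S=[1.0165]  K=[0.5792; -0.2320]  nu=[6.0434]  x^+=[1.5385, 0.6078]  P^+=[0.2305 0.0290; 0.0290 0.7471]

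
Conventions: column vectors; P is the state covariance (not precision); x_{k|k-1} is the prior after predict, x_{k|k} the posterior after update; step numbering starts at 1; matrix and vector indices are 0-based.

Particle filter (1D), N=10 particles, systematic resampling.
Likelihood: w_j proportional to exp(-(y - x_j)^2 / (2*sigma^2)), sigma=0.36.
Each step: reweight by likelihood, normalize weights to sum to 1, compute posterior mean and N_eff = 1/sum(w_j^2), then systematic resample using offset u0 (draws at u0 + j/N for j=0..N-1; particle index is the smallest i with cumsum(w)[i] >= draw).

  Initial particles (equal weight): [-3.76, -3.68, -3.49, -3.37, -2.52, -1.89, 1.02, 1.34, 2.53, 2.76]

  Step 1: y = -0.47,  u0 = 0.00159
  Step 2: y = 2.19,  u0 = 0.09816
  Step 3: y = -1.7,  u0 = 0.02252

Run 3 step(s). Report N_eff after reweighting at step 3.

N_eff = 10.0000

step 1: w=[0.0000, 0.0000, 0.0000, 0.0000, 0.0001, 0.6832, 0.3113, 0.0053, 0.0000, 0.0000]  mean=-0.9670  Neff=1.7739  idx=[5, 5, 5, 5, 5, 5, 5, 6, 6, 6]
step 2: w=[0.0000, 0.0000, 0.0000, 0.0000, 0.0000, 0.0000, 0.0000, 0.3333, 0.3333, 0.3333]  mean=1.0200  Neff=3.0000  idx=[7, 7, 7, 8, 8, 8, 9, 9, 9, 9]
step 3: w=[0.1000, 0.1000, 0.1000, 0.1000, 0.1000, 0.1000, 0.1000, 0.1000, 0.1000, 0.1000]  mean=1.0200  Neff=10.0000  idx=[0, 1, 2, 3, 4, 5, 6, 7, 8, 9]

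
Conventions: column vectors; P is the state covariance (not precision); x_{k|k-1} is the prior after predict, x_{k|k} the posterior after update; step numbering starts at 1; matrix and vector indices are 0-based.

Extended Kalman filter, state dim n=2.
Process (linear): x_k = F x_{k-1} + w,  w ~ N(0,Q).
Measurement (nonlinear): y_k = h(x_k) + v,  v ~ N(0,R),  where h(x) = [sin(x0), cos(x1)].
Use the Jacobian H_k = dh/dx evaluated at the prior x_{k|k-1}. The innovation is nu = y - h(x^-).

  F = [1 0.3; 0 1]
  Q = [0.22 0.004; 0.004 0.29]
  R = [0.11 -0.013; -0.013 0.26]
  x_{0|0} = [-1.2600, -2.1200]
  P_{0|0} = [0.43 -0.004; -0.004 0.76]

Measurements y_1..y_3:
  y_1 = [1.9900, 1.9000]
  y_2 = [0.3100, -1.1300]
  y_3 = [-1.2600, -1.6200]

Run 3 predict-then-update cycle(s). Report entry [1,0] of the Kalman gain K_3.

step 1: x^-=[-1.8960, -2.1200]  P^-=[0.7160 0.2280; 0.2280 1.0500]  H_jac=[-0.3195 0.0000; 0.0000 0.8529]  S=[0.1831 -0.0751; -0.0751 1.0239]  K=[-1.2079 0.1013; -0.0401 0.8718]  nu=[2.9376, 2.4220]  x^+=[-5.1989, -0.1265]  P^+=[0.4200 0.0493; 0.0493 0.2663]
step 2: x^-=[-5.2369, -0.1265]  P^-=[0.6935 0.1332; 0.1332 0.5563]  H_jac=[0.5008 0.0000; 0.0000 0.1262]  S=[0.2839 -0.0046; -0.0046 0.2689]  K=[1.2246 0.0834; 0.2392 0.2652]  nu=[-0.5556, -2.1220]  x^+=[-6.0942, -0.8221]  P^+=[0.2668 0.0457; 0.0457 0.5218]
step 3: x^-=[-6.3408, -0.8221]  P^-=[0.5612 0.2062; 0.2062 0.8118]  H_jac=[0.9983 0.0000; 0.0000 0.7326]  S=[0.6693 0.1378; 0.1378 0.6957]  K=[0.8260 0.0535; 0.1371 0.8277]  nu=[-1.2024, -2.3007]  x^+=[-7.4571, -2.8913]  P^+=[0.0903 0.0043; 0.0043 0.2913]

K[1,0] = 0.1371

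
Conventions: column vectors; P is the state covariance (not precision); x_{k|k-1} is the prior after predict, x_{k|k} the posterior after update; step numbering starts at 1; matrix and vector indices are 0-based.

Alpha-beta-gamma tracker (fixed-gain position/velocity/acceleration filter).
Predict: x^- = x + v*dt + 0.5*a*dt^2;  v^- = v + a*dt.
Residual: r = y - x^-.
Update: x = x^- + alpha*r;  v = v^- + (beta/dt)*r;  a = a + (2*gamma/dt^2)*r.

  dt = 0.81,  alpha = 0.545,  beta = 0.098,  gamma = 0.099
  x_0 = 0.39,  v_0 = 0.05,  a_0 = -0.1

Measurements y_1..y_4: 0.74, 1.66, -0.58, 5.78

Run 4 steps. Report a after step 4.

step 1: x_pred=0.3977  r=0.3423  x^+=0.5843  v^+=0.0104  a^+=0.0033
step 2: x_pred=0.5938  r=1.0662  x^+=1.1749  v^+=0.1421  a^+=0.3251
step 3: x_pred=1.3966  r=-1.9766  x^+=0.3194  v^+=0.1663  a^+=-0.2714
step 4: x_pred=0.3650  r=5.4150  x^+=3.3162  v^+=0.6015  a^+=1.3627

a_post = 1.3627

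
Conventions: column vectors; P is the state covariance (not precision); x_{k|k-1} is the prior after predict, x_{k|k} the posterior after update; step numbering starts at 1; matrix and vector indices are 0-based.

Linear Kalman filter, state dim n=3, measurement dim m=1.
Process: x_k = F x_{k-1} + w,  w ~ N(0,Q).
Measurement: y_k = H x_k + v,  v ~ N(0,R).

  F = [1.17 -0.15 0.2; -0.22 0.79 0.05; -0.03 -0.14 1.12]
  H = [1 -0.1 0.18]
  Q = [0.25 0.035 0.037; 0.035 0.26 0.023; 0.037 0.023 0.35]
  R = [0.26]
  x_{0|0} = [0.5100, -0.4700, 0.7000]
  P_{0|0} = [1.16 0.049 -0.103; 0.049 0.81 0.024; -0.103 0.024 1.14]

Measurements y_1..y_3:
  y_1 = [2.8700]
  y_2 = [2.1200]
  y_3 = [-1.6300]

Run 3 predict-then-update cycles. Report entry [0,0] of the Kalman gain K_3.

K[0,0] = 0.5823

step 1: x^-=[0.8072, -0.4485, 0.8345]  P^-=[1.8349 -0.2991 0.1218; -0.2991 0.8116 0.0519; 0.1218 0.0519 1.7967]  S=[2.2630]  K=[0.8337; -0.1639; 0.1944]  nu=[1.8677]  x^+=[2.3644, -0.7547, 1.1977]  P^+=[0.2619 0.0101 -0.2451; 0.0101 0.7508 0.1240; -0.2451 0.1240 1.7112]
step 2: x^-=[3.1190, -1.0565, 1.3761]  P^-=[0.5682 -0.0795 0.0813; -0.0795 0.7572 0.2072; 0.0813 0.2072 2.4891]  S=[0.9541]  K=[0.6192; -0.1236; 0.5331]  nu=[-1.3524]  x^+=[2.2817, -0.8894, 0.6551]  P^+=[0.2024 -0.0065 -0.2336; -0.0065 0.7426 0.2700; -0.2336 0.2700 2.2180]
step 3: x^-=[2.9340, -1.1718, 0.7898]  P^-=[0.5092 -0.0519 0.1857; -0.0519 0.7675 0.3613; 0.1857 0.3613 3.0779]  S=[0.9408]  K=[0.5823; -0.0676; 0.7478]  nu=[-4.8233]  x^+=[0.1255, -0.8459, -2.8173]  P^+=[0.1902 -0.0148 -0.2240; -0.0148 0.7632 0.4088; -0.2240 0.4088 2.5518]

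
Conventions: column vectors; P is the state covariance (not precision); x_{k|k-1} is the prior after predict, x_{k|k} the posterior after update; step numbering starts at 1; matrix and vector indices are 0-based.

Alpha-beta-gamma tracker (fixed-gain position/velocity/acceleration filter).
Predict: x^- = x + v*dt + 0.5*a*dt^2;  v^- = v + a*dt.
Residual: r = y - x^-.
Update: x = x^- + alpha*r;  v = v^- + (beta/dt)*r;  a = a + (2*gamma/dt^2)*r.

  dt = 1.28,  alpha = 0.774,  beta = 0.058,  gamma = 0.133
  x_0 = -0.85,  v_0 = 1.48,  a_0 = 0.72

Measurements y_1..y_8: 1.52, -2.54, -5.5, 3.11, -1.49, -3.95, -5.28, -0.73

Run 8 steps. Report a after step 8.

a_post = 1.2353

step 1: x_pred=1.6342  r=-0.1142  x^+=1.5458  v^+=2.3964  a^+=0.7015
step 2: x_pred=5.1879  r=-7.7279  x^+=-0.7935  v^+=2.9441  a^+=-0.5532
step 3: x_pred=2.5218  r=-8.0218  x^+=-3.6871  v^+=1.8725  a^+=-1.8556
step 4: x_pred=-2.8103  r=5.9203  x^+=1.7720  v^+=-0.2343  a^+=-0.8944
step 5: x_pred=0.7394  r=-2.2294  x^+=-0.9861  v^+=-1.4801  a^+=-1.2563
step 6: x_pred=-3.9099  r=-0.0401  x^+=-3.9409  v^+=-3.0901  a^+=-1.2628
step 7: x_pred=-8.9307  r=3.6507  x^+=-6.1051  v^+=-4.5411  a^+=-0.6701
step 8: x_pred=-12.4666  r=11.7366  x^+=-3.3825  v^+=-4.8670  a^+=1.2353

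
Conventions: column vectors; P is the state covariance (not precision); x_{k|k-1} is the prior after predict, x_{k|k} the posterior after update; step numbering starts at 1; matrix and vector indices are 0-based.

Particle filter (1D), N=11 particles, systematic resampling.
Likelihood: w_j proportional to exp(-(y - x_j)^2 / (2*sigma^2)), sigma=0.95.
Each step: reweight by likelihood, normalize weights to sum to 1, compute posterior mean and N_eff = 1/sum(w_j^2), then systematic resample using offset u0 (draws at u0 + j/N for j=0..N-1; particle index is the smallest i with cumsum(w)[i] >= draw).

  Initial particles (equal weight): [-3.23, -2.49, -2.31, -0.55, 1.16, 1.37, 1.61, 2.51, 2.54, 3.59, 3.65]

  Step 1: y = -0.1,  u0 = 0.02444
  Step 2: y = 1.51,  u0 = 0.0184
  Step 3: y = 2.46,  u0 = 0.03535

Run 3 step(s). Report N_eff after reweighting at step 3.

step 1: w=[0.0022, 0.0215, 0.0340, 0.4544, 0.2109, 0.1535, 0.1006, 0.0117, 0.0107, 0.0003, 0.0002]  mean=0.2862  Neff=3.4899  idx=[2, 3, 3, 3, 3, 3, 4, 4, 5, 5, 6]
step 2: w=[0.0001, 0.0179, 0.0179, 0.0179, 0.0179, 0.0179, 0.1757, 0.1757, 0.1860, 0.1860, 0.1870]  mean=1.1689  Neff=5.9703  idx=[2, 6, 6, 7, 7, 8, 8, 9, 9, 10, 10]
step 3: w=[0.0013, 0.0786, 0.0786, 0.0786, 0.0786, 0.1038, 0.1038, 0.1038, 0.1038, 0.1344, 0.1344]  mean=1.3659  Neff=9.6165  idx=[1, 2, 3, 4, 5, 6, 7, 8, 9, 9, 10]

N_eff = 9.6165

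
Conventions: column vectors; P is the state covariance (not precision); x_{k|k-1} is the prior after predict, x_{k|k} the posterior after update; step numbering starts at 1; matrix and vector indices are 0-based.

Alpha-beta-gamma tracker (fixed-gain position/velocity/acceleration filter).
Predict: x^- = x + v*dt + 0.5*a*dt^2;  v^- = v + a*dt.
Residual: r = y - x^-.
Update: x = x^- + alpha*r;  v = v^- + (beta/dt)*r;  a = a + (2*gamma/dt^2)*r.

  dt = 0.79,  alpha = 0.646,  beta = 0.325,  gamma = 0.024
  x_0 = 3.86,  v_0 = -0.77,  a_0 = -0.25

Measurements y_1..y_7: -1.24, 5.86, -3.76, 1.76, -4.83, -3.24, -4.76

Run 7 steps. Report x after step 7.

step 1: x_pred=3.1737  r=-4.4137  x^+=0.3224  v^+=-2.7833  a^+=-0.5895
step 2: x_pred=-2.0603  r=7.9203  x^+=3.0562  v^+=0.0094  a^+=0.0197
step 3: x_pred=3.0698  r=-6.8298  x^+=-1.3423  v^+=-2.7848  a^+=-0.5056
step 4: x_pred=-3.7000  r=5.4600  x^+=-0.1728  v^+=-0.9380  a^+=-0.0857
step 5: x_pred=-0.9406  r=-3.8894  x^+=-3.4531  v^+=-2.6057  a^+=-0.3848
step 6: x_pred=-5.6318  r=2.3918  x^+=-4.0867  v^+=-1.9258  a^+=-0.2008
step 7: x_pred=-5.6707  r=0.9107  x^+=-5.0824  v^+=-1.7098  a^+=-0.1308

x_post = -5.0824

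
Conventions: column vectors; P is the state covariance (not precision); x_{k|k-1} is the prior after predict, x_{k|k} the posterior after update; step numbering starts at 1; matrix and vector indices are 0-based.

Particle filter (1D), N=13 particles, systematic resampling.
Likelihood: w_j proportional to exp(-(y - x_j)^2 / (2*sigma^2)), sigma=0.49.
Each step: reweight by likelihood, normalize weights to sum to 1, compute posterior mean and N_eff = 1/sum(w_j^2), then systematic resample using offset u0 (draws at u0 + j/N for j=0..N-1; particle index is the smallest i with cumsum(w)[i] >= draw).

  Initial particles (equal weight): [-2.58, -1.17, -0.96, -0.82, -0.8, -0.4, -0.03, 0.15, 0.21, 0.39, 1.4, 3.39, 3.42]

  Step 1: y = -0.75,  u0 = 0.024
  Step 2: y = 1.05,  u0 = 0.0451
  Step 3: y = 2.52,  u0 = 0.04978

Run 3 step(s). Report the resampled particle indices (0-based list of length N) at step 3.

step 1: w=[0.0002, 0.1357, 0.1787, 0.1939, 0.1949, 0.1518, 0.0666, 0.0363, 0.0287, 0.0131, 0.0000, 0.0000, 0.0000]  mean=-0.6919  Neff=6.4198  idx=[1, 1, 2, 2, 3, 3, 3, 4, 4, 5, 5, 6, 7]
step 2: w=[0.0001, 0.0001, 0.0007, 0.0007, 0.0023, 0.0023, 0.0023, 0.0027, 0.0027, 0.0415, 0.0415, 0.2913, 0.6119]  mean=0.0384  Neff=2.1609  idx=[9, 11, 11, 11, 11, 12, 12, 12, 12, 12, 12, 12, 12]
step 3: w=[0.0003, 0.0183, 0.0183, 0.0183, 0.0183, 0.1158, 0.1158, 0.1158, 0.1158, 0.1158, 0.1158, 0.1158, 0.1158]  mean=0.1367  Neff=9.2051  idx=[3, 5, 6, 6, 7, 8, 8, 9, 10, 10, 11, 12, 12]

resampled_idx = [3, 5, 6, 6, 7, 8, 8, 9, 10, 10, 11, 12, 12]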